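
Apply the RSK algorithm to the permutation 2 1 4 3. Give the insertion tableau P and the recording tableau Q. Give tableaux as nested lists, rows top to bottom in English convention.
P = [[1, 3], [2, 4]], Q = [[1, 3], [2, 4]]

Insert each entry of the permutation into P by Schensted row insertion, recording in Q the position of each new cell.

Insert 2: appended to row 1. P = [[2]], Q = [[1]].
Insert 1: 1 bumps 2 from row 1; 2 starts row 2. P = [[1], [2]], Q = [[1], [2]].
Insert 4: appended to row 1. P = [[1, 4], [2]], Q = [[1, 3], [2]].
Insert 3: 3 bumps 4 from row 1; 4 appends to row 2. P = [[1, 3], [2, 4]], Q = [[1, 3], [2, 4]].

So P = [[1, 3], [2, 4]], Q = [[1, 3], [2, 4]].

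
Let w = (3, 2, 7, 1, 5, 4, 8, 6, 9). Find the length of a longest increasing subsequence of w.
4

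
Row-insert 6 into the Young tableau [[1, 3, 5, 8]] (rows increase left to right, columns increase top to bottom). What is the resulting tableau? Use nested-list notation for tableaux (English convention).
In row 1, 6 replaces 8 (the leftmost entry greater than 6); 8 is bumped to row 2. 8 starts a new row 2. The new tableau is [[1, 3, 5, 6], [8]].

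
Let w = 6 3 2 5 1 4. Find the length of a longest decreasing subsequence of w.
4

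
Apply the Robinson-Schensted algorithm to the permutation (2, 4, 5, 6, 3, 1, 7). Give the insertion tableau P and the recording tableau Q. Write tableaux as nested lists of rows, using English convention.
P = [[1, 3, 5, 6, 7], [2], [4]], Q = [[1, 2, 3, 4, 7], [5], [6]]

Insert each entry of the permutation into P by Schensted row insertion, recording in Q the position of each new cell.

Insert 2: appended to row 1. P = [[2]].
Insert 4: appended to row 1. P = [[2, 4]].
Insert 5: appended to row 1. P = [[2, 4, 5]].
Insert 6: appended to row 1. P = [[2, 4, 5, 6]].
Insert 3: 3 bumps 4 from row 1; 4 starts row 2. P = [[2, 3, 5, 6], [4]].
Insert 1: 1 bumps 2 from row 1; 2 bumps 4 from row 2; 4 starts row 3. P = [[1, 3, 5, 6], [2], [4]].
Insert 7: appended to row 1. P = [[1, 3, 5, 6, 7], [2], [4]].

So P = [[1, 3, 5, 6, 7], [2], [4]], Q = [[1, 2, 3, 4, 7], [5], [6]].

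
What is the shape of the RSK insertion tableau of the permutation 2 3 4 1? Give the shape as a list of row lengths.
Row-insert each entry into an empty tableau.

After inserting 2: P = [[2]].
After inserting 3: P = [[2, 3]].
After inserting 4: P = [[2, 3, 4]].
After inserting 1: P = [[1, 3, 4], [2]].

The final insertion tableau P = [[1, 3, 4], [2]] has shape [3, 1].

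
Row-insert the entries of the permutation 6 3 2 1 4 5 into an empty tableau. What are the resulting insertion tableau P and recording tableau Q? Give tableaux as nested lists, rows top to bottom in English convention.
P = [[1, 4, 5], [2], [3], [6]], Q = [[1, 5, 6], [2], [3], [4]]

Insert each entry of the permutation into P by Schensted row insertion, recording in Q the position of each new cell.

Insert 6: appended to row 1. P = [[6]].
Insert 3: 3 bumps 6 from row 1; 6 starts row 2. P = [[3], [6]].
Insert 2: 2 bumps 3 from row 1; 3 bumps 6 from row 2; 6 starts row 3. P = [[2], [3], [6]].
Insert 1: 1 bumps 2 from row 1; 2 bumps 3 from row 2; 3 bumps 6 from row 3; 6 starts row 4. P = [[1], [2], [3], [6]].
Insert 4: appended to row 1. P = [[1, 4], [2], [3], [6]].
Insert 5: appended to row 1. P = [[1, 4, 5], [2], [3], [6]].

So P = [[1, 4, 5], [2], [3], [6]], Q = [[1, 5, 6], [2], [3], [4]].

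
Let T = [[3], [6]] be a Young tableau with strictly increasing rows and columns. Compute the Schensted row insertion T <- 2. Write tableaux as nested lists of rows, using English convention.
In row 1, 2 replaces 3 (the leftmost entry greater than 2); 3 is bumped to row 2. In row 2, 3 replaces 6 (the leftmost entry greater than 3); 6 is bumped to row 3. 6 starts a new row 3. The new tableau is [[2], [3], [6]].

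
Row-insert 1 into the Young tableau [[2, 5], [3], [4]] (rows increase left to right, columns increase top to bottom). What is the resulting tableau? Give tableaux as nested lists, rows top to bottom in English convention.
[[1, 5], [2], [3], [4]]

In row 1, 1 replaces 2 (the leftmost entry greater than 1); 2 is bumped to row 2. In row 2, 2 replaces 3 (the leftmost entry greater than 2); 3 is bumped to row 3. In row 3, 3 replaces 4 (the leftmost entry greater than 3); 4 is bumped to row 4. 4 starts a new row 4. The new tableau is [[1, 5], [2], [3], [4]].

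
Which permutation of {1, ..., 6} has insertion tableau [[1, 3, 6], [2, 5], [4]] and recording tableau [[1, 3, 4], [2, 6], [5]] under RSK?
Reverse RSK: for i = n, n-1, ..., 1, locate i in Q, remove the corresponding corner cell from P, and reverse-bump its entry up through P; the value ejected from row 1 is w(i).

So w = 4 2 5 6 1 3.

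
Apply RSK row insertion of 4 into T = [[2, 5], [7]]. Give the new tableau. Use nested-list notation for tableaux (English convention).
[[2, 4], [5], [7]]

In row 1, 4 replaces 5 (the leftmost entry greater than 4); 5 is bumped to row 2. In row 2, 5 replaces 7 (the leftmost entry greater than 5); 7 is bumped to row 3. 7 starts a new row 3. The new tableau is [[2, 4], [5], [7]].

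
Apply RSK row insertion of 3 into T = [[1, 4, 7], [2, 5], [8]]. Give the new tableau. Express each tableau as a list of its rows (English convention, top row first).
[[1, 3, 7], [2, 4], [5], [8]]

In row 1, 3 replaces 4 (the leftmost entry greater than 3); 4 is bumped to row 2. In row 2, 4 replaces 5 (the leftmost entry greater than 4); 5 is bumped to row 3. In row 3, 5 replaces 8 (the leftmost entry greater than 5); 8 is bumped to row 4. 8 starts a new row 4. The new tableau is [[1, 3, 7], [2, 4], [5], [8]].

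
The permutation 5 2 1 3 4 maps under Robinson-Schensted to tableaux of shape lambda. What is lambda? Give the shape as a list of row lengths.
Row-insert each entry into an empty tableau.

After inserting 5: P = [[5]].
After inserting 2: P = [[2], [5]].
After inserting 1: P = [[1], [2], [5]].
After inserting 3: P = [[1, 3], [2], [5]].
After inserting 4: P = [[1, 3, 4], [2], [5]].

The final insertion tableau P = [[1, 3, 4], [2], [5]] has shape [3, 1, 1].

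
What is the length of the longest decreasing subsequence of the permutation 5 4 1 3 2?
4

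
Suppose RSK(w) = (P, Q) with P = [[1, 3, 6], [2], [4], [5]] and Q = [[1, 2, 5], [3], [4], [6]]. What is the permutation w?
Reverse the RSK construction: for i from n down to 1, find the cell of Q containing i, remove the entry at that cell from P, and reverse-bump it up through P; the value ejected from row 1 is w(i).

Step i=6: Q has 6 at row 4, column 1; remove 5 from row 4 of P and reverse-bump: 5 enters row 3 and ejects 4; 4 enters row 2 and ejects 2; 2 enters row 1 and ejects 1. So w(6) = 1. P is now [[2, 3, 6], [4], [5]].
Step i=5: Q has 5 at row 1, column 3; remove that cell from P, ejecting 6. So w(5) = 6. P is now [[2, 3], [4], [5]].
Step i=4: Q has 4 at row 3, column 1; remove 5 from row 3 of P and reverse-bump: 5 enters row 2 and ejects 4; 4 enters row 1 and ejects 3. So w(4) = 3. P is now [[2, 4], [5]].
Step i=3: Q has 3 at row 2, column 1; remove 5 from row 2 of P and reverse-bump: 5 enters row 1 and ejects 4. So w(3) = 4. P is now [[2, 5]].
Step i=2: Q has 2 at row 1, column 2; remove that cell from P, ejecting 5. So w(2) = 5. P is now [[2]].
Step i=1: Q has 1 at row 1, column 1; remove that cell from P, ejecting 2. So w(1) = 2. P is now [].

So w = 2 5 4 3 6 1.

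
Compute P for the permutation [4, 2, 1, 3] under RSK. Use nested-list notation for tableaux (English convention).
P = [[1, 3], [2], [4]]

Insert 4: appended to row 1. P = [[4]].
Insert 2: 2 bumps 4 from row 1; 4 starts row 2. P = [[2], [4]].
Insert 1: 1 bumps 2 from row 1; 2 bumps 4 from row 2; 4 starts row 3. P = [[1], [2], [4]].
Insert 3: appended to row 1. P = [[1, 3], [2], [4]].

So P = [[1, 3], [2], [4]].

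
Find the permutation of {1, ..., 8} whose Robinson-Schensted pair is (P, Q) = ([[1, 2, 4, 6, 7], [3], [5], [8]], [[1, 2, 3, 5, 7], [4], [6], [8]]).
1 3 8 5 6 4 7 2

Reverse the RSK construction: for i from n down to 1, find the cell of Q containing i, remove the entry at that cell from P, and reverse-bump it up through P; the value ejected from row 1 is w(i).

Step i=8: Q has 8 at row 4, column 1; remove 8 from row 4 of P and reverse-bump: 8 enters row 3 and ejects 5; 5 enters row 2 and ejects 3; 3 enters row 1 and ejects 2. So w(8) = 2. P is now [[1, 3, 4, 6, 7], [5], [8]].
Step i=7: Q has 7 at row 1, column 5; remove that cell from P, ejecting 7. So w(7) = 7. P is now [[1, 3, 4, 6], [5], [8]].
Step i=6: Q has 6 at row 3, column 1; remove 8 from row 3 of P and reverse-bump: 8 enters row 2 and ejects 5; 5 enters row 1 and ejects 4. So w(6) = 4. P is now [[1, 3, 5, 6], [8]].
Step i=5: Q has 5 at row 1, column 4; remove that cell from P, ejecting 6. So w(5) = 6. P is now [[1, 3, 5], [8]].
Step i=4: Q has 4 at row 2, column 1; remove 8 from row 2 of P and reverse-bump: 8 enters row 1 and ejects 5. So w(4) = 5. P is now [[1, 3, 8]].
Step i=3: Q has 3 at row 1, column 3; remove that cell from P, ejecting 8. So w(3) = 8. P is now [[1, 3]].
Step i=2: Q has 2 at row 1, column 2; remove that cell from P, ejecting 3. So w(2) = 3. P is now [[1]].
Step i=1: Q has 1 at row 1, column 1; remove that cell from P, ejecting 1. So w(1) = 1. P is now [].

So w = 1 3 8 5 6 4 7 2.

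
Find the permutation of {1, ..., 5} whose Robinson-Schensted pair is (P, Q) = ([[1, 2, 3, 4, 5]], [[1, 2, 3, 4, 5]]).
Reverse the RSK construction: for i from n down to 1, find the cell of Q containing i, remove the entry at that cell from P, and reverse-bump it up through P; the value ejected from row 1 is w(i).

Step i=5: Q has 5 at row 1, column 5; remove that cell from P, ejecting 5. So w(5) = 5. P is now [[1, 2, 3, 4]].
Step i=4: Q has 4 at row 1, column 4; remove that cell from P, ejecting 4. So w(4) = 4. P is now [[1, 2, 3]].
Step i=3: Q has 3 at row 1, column 3; remove that cell from P, ejecting 3. So w(3) = 3. P is now [[1, 2]].
Step i=2: Q has 2 at row 1, column 2; remove that cell from P, ejecting 2. So w(2) = 2. P is now [[1]].
Step i=1: Q has 1 at row 1, column 1; remove that cell from P, ejecting 1. So w(1) = 1. P is now [].

So w = 1 2 3 4 5.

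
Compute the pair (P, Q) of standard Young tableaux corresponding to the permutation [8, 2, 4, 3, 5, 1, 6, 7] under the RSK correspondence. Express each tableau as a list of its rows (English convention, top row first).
Insert each entry of the permutation into P by Schensted row insertion, recording in Q the position of each new cell.

After inserting 8: P = [[8]].
After inserting 2: P = [[2], [8]].
After inserting 4: P = [[2, 4], [8]].
After inserting 3: P = [[2, 3], [4], [8]].
After inserting 5: P = [[2, 3, 5], [4], [8]].
After inserting 1: P = [[1, 3, 5], [2], [4], [8]].
After inserting 6: P = [[1, 3, 5, 6], [2], [4], [8]].
After inserting 7: P = [[1, 3, 5, 6, 7], [2], [4], [8]].

So P = [[1, 3, 5, 6, 7], [2], [4], [8]], Q = [[1, 3, 5, 7, 8], [2], [4], [6]].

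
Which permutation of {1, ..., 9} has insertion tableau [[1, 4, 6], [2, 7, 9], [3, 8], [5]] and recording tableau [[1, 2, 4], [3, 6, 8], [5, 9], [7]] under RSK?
5 8 3 9 2 4 1 7 6

Reverse the RSK construction: for i from n down to 1, find the cell of Q containing i, remove the entry at that cell from P, and reverse-bump it up through P; the value ejected from row 1 is w(i).

Step i=9: Q has 9 at row 3, column 2; remove 8 from row 3 of P and reverse-bump: 8 enters row 2 and ejects 7; 7 enters row 1 and ejects 6. So w(9) = 6. P is now [[1, 4, 7], [2, 8, 9], [3], [5]].
Step i=8: Q has 8 at row 2, column 3; remove 9 from row 2 of P and reverse-bump: 9 enters row 1 and ejects 7. So w(8) = 7. P is now [[1, 4, 9], [2, 8], [3], [5]].
Step i=7: Q has 7 at row 4, column 1; remove 5 from row 4 of P and reverse-bump: 5 enters row 3 and ejects 3; 3 enters row 2 and ejects 2; 2 enters row 1 and ejects 1. So w(7) = 1. P is now [[2, 4, 9], [3, 8], [5]].
Step i=6: Q has 6 at row 2, column 2; remove 8 from row 2 of P and reverse-bump: 8 enters row 1 and ejects 4. So w(6) = 4. P is now [[2, 8, 9], [3], [5]].
Step i=5: Q has 5 at row 3, column 1; remove 5 from row 3 of P and reverse-bump: 5 enters row 2 and ejects 3; 3 enters row 1 and ejects 2. So w(5) = 2. P is now [[3, 8, 9], [5]].
Step i=4: Q has 4 at row 1, column 3; remove that cell from P, ejecting 9. So w(4) = 9. P is now [[3, 8], [5]].
Step i=3: Q has 3 at row 2, column 1; remove 5 from row 2 of P and reverse-bump: 5 enters row 1 and ejects 3. So w(3) = 3. P is now [[5, 8]].
Step i=2: Q has 2 at row 1, column 2; remove that cell from P, ejecting 8. So w(2) = 8. P is now [[5]].
Step i=1: Q has 1 at row 1, column 1; remove that cell from P, ejecting 5. So w(1) = 5. P is now [].

So w = 5 8 3 9 2 4 1 7 6.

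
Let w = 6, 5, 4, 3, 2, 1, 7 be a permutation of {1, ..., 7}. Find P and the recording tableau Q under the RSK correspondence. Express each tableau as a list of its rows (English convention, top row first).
P = [[1, 7], [2], [3], [4], [5], [6]], Q = [[1, 7], [2], [3], [4], [5], [6]]

Insert each entry of the permutation into P by Schensted row insertion, recording in Q the position of each new cell.

Insert 6: appended to row 1. P = [[6]], Q = [[1]].
Insert 5: 5 bumps 6 from row 1; 6 starts row 2. P = [[5], [6]], Q = [[1], [2]].
Insert 4: 4 bumps 5 from row 1; 5 bumps 6 from row 2; 6 starts row 3. P = [[4], [5], [6]], Q = [[1], [2], [3]].
Insert 3: 3 bumps 4 from row 1; 4 bumps 5 from row 2; 5 bumps 6 from row 3; 6 starts row 4. P = [[3], [4], [5], [6]], Q = [[1], [2], [3], [4]].
Insert 2: 2 bumps 3 from row 1; 3 bumps 4 from row 2; 4 bumps 5 from row 3; 5 bumps 6 from row 4; 6 starts row 5. P = [[2], [3], [4], [5], [6]], Q = [[1], [2], [3], [4], [5]].
Insert 1: 1 bumps 2 from row 1; 2 bumps 3 from row 2; 3 bumps 4 from row 3; 4 bumps 5 from row 4; 5 bumps 6 from row 5; 6 starts row 6. P = [[1], [2], [3], [4], [5], [6]], Q = [[1], [2], [3], [4], [5], [6]].
Insert 7: appended to row 1. P = [[1, 7], [2], [3], [4], [5], [6]], Q = [[1, 7], [2], [3], [4], [5], [6]].

So P = [[1, 7], [2], [3], [4], [5], [6]], Q = [[1, 7], [2], [3], [4], [5], [6]].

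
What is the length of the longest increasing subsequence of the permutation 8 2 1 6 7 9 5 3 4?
4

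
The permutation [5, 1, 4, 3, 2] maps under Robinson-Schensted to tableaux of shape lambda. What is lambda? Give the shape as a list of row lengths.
[2, 1, 1, 1]

Row-insert each entry into an empty tableau.

After inserting 5: P = [[5]].
After inserting 1: P = [[1], [5]].
After inserting 4: P = [[1, 4], [5]].
After inserting 3: P = [[1, 3], [4], [5]].
After inserting 2: P = [[1, 2], [3], [4], [5]].

The final insertion tableau P = [[1, 2], [3], [4], [5]] has shape [2, 1, 1, 1].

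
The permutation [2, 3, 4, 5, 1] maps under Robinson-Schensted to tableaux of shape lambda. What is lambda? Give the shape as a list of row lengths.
[4, 1]

Row-insert each entry into an empty tableau.

After inserting 2: P = [[2]].
After inserting 3: P = [[2, 3]].
After inserting 4: P = [[2, 3, 4]].
After inserting 5: P = [[2, 3, 4, 5]].
After inserting 1: P = [[1, 3, 4, 5], [2]].

The final insertion tableau P = [[1, 3, 4, 5], [2]] has shape [4, 1].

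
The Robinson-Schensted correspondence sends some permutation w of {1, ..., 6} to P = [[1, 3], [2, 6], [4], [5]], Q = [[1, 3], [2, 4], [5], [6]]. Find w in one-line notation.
5 2 6 4 3 1

Reverse the RSK construction: for i from n down to 1, find the cell of Q containing i, remove the entry at that cell from P, and reverse-bump it up through P; the value ejected from row 1 is w(i).

Step i=6: Q has 6 at row 4, column 1; remove 5 from row 4 of P and reverse-bump: 5 enters row 3 and ejects 4; 4 enters row 2 and ejects 2; 2 enters row 1 and ejects 1. So w(6) = 1. P is now [[2, 3], [4, 6], [5]].
Step i=5: Q has 5 at row 3, column 1; remove 5 from row 3 of P and reverse-bump: 5 enters row 2 and ejects 4; 4 enters row 1 and ejects 3. So w(5) = 3. P is now [[2, 4], [5, 6]].
Step i=4: Q has 4 at row 2, column 2; remove 6 from row 2 of P and reverse-bump: 6 enters row 1 and ejects 4. So w(4) = 4. P is now [[2, 6], [5]].
Step i=3: Q has 3 at row 1, column 2; remove that cell from P, ejecting 6. So w(3) = 6. P is now [[2], [5]].
Step i=2: Q has 2 at row 2, column 1; remove 5 from row 2 of P and reverse-bump: 5 enters row 1 and ejects 2. So w(2) = 2. P is now [[5]].
Step i=1: Q has 1 at row 1, column 1; remove that cell from P, ejecting 5. So w(1) = 5. P is now [].

So w = 5 2 6 4 3 1.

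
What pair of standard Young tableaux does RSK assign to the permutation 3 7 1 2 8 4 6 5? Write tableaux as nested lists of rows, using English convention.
P = [[1, 2, 4, 5], [3, 6, 8], [7]], Q = [[1, 2, 5, 7], [3, 4, 6], [8]]

Insert each entry of the permutation into P by Schensted row insertion, recording in Q the position of each new cell.

Insert 3: appended to row 1. P = [[3]].
Insert 7: appended to row 1. P = [[3, 7]].
Insert 1: 1 bumps 3 from row 1; 3 starts row 2. P = [[1, 7], [3]].
Insert 2: 2 bumps 7 from row 1; 7 appends to row 2. P = [[1, 2], [3, 7]].
Insert 8: appended to row 1. P = [[1, 2, 8], [3, 7]].
Insert 4: 4 bumps 8 from row 1; 8 appends to row 2. P = [[1, 2, 4], [3, 7, 8]].
Insert 6: appended to row 1. P = [[1, 2, 4, 6], [3, 7, 8]].
Insert 5: 5 bumps 6 from row 1; 6 bumps 7 from row 2; 7 starts row 3. P = [[1, 2, 4, 5], [3, 6, 8], [7]].

So P = [[1, 2, 4, 5], [3, 6, 8], [7]], Q = [[1, 2, 5, 7], [3, 4, 6], [8]].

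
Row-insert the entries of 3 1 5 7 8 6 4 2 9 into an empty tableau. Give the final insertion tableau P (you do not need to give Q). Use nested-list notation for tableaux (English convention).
Insert 3: appended to row 1. P = [[3]].
Insert 1: 1 bumps 3 from row 1; 3 starts row 2. P = [[1], [3]].
Insert 5: appended to row 1. P = [[1, 5], [3]].
Insert 7: appended to row 1. P = [[1, 5, 7], [3]].
Insert 8: appended to row 1. P = [[1, 5, 7, 8], [3]].
Insert 6: 6 bumps 7 from row 1; 7 appends to row 2. P = [[1, 5, 6, 8], [3, 7]].
Insert 4: 4 bumps 5 from row 1; 5 bumps 7 from row 2; 7 starts row 3. P = [[1, 4, 6, 8], [3, 5], [7]].
Insert 2: 2 bumps 4 from row 1; 4 bumps 5 from row 2; 5 bumps 7 from row 3; 7 starts row 4. P = [[1, 2, 6, 8], [3, 4], [5], [7]].
Insert 9: appended to row 1. P = [[1, 2, 6, 8, 9], [3, 4], [5], [7]].

So P = [[1, 2, 6, 8, 9], [3, 4], [5], [7]].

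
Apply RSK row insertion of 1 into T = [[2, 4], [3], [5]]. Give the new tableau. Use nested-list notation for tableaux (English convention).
In row 1, 1 replaces 2 (the leftmost entry greater than 1); 2 is bumped to row 2. In row 2, 2 replaces 3 (the leftmost entry greater than 2); 3 is bumped to row 3. In row 3, 3 replaces 5 (the leftmost entry greater than 3); 5 is bumped to row 4. 5 starts a new row 4. The new tableau is [[1, 4], [2], [3], [5]].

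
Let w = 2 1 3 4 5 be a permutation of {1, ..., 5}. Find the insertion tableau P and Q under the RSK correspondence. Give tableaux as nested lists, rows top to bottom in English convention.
Insert each entry of the permutation into P by Schensted row insertion, recording in Q the position of each new cell.

Insert 2: appended to row 1. P = [[2]].
Insert 1: 1 bumps 2 from row 1; 2 starts row 2. P = [[1], [2]].
Insert 3: appended to row 1. P = [[1, 3], [2]].
Insert 4: appended to row 1. P = [[1, 3, 4], [2]].
Insert 5: appended to row 1. P = [[1, 3, 4, 5], [2]].

So P = [[1, 3, 4, 5], [2]], Q = [[1, 3, 4, 5], [2]].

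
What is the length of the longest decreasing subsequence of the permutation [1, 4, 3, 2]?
3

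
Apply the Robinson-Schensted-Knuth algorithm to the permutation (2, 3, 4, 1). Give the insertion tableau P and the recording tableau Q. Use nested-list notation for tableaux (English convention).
P = [[1, 3, 4], [2]], Q = [[1, 2, 3], [4]]

Insert each entry of the permutation into P by Schensted row insertion, recording in Q the position of each new cell.

Insert 2: appended to row 1. P = [[2]].
Insert 3: appended to row 1. P = [[2, 3]].
Insert 4: appended to row 1. P = [[2, 3, 4]].
Insert 1: 1 bumps 2 from row 1; 2 starts row 2. P = [[1, 3, 4], [2]].

So P = [[1, 3, 4], [2]], Q = [[1, 2, 3], [4]].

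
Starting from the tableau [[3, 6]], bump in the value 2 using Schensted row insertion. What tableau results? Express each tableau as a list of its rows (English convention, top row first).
[[2, 6], [3]]

In row 1, 2 replaces 3 (the leftmost entry greater than 2); 3 is bumped to row 2. 3 starts a new row 2. The new tableau is [[2, 6], [3]].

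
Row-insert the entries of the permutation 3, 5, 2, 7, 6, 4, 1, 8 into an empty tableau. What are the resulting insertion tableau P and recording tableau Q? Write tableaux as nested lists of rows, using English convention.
P = [[1, 4, 6, 8], [2, 5], [3], [7]], Q = [[1, 2, 4, 8], [3, 5], [6], [7]]

Insert each entry of the permutation into P by Schensted row insertion, recording in Q the position of each new cell.

Insert 3: appended to row 1. P = [[3]].
Insert 5: appended to row 1. P = [[3, 5]].
Insert 2: 2 bumps 3 from row 1; 3 starts row 2. P = [[2, 5], [3]].
Insert 7: appended to row 1. P = [[2, 5, 7], [3]].
Insert 6: 6 bumps 7 from row 1; 7 appends to row 2. P = [[2, 5, 6], [3, 7]].
Insert 4: 4 bumps 5 from row 1; 5 bumps 7 from row 2; 7 starts row 3. P = [[2, 4, 6], [3, 5], [7]].
Insert 1: 1 bumps 2 from row 1; 2 bumps 3 from row 2; 3 bumps 7 from row 3; 7 starts row 4. P = [[1, 4, 6], [2, 5], [3], [7]].
Insert 8: appended to row 1. P = [[1, 4, 6, 8], [2, 5], [3], [7]].

So P = [[1, 4, 6, 8], [2, 5], [3], [7]], Q = [[1, 2, 4, 8], [3, 5], [6], [7]].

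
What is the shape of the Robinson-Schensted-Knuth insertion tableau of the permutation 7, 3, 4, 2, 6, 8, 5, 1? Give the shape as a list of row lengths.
[4, 2, 1, 1]

Row-insert each entry into an empty tableau.

After inserting 7: P = [[7]].
After inserting 3: P = [[3], [7]].
After inserting 4: P = [[3, 4], [7]].
After inserting 2: P = [[2, 4], [3], [7]].
After inserting 6: P = [[2, 4, 6], [3], [7]].
After inserting 8: P = [[2, 4, 6, 8], [3], [7]].
After inserting 5: P = [[2, 4, 5, 8], [3, 6], [7]].
After inserting 1: P = [[1, 4, 5, 8], [2, 6], [3], [7]].

The final insertion tableau P = [[1, 4, 5, 8], [2, 6], [3], [7]] has shape [4, 2, 1, 1].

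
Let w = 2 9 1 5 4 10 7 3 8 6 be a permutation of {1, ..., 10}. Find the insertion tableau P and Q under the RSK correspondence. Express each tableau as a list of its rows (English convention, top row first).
Insert each entry of the permutation into P by Schensted row insertion, recording in Q the position of each new cell.

Insert 2: appended to row 1. P = [[2]], Q = [[1]].
Insert 9: appended to row 1. P = [[2, 9]], Q = [[1, 2]].
Insert 1: 1 bumps 2 from row 1; 2 starts row 2. P = [[1, 9], [2]], Q = [[1, 2], [3]].
Insert 5: 5 bumps 9 from row 1; 9 appends to row 2. P = [[1, 5], [2, 9]], Q = [[1, 2], [3, 4]].
Insert 4: 4 bumps 5 from row 1; 5 bumps 9 from row 2; 9 starts row 3. P = [[1, 4], [2, 5], [9]], Q = [[1, 2], [3, 4], [5]].
Insert 10: appended to row 1. P = [[1, 4, 10], [2, 5], [9]], Q = [[1, 2, 6], [3, 4], [5]].
Insert 7: 7 bumps 10 from row 1; 10 appends to row 2. P = [[1, 4, 7], [2, 5, 10], [9]], Q = [[1, 2, 6], [3, 4, 7], [5]].
Insert 3: 3 bumps 4 from row 1; 4 bumps 5 from row 2; 5 bumps 9 from row 3; 9 starts row 4. P = [[1, 3, 7], [2, 4, 10], [5], [9]], Q = [[1, 2, 6], [3, 4, 7], [5], [8]].
Insert 8: appended to row 1. P = [[1, 3, 7, 8], [2, 4, 10], [5], [9]], Q = [[1, 2, 6, 9], [3, 4, 7], [5], [8]].
Insert 6: 6 bumps 7 from row 1; 7 bumps 10 from row 2; 10 appends to row 3. P = [[1, 3, 6, 8], [2, 4, 7], [5, 10], [9]], Q = [[1, 2, 6, 9], [3, 4, 7], [5, 10], [8]].

So P = [[1, 3, 6, 8], [2, 4, 7], [5, 10], [9]], Q = [[1, 2, 6, 9], [3, 4, 7], [5, 10], [8]].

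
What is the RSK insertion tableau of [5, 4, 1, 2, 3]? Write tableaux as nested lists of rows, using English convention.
P = [[1, 2, 3], [4], [5]]

Insert 5: appended to row 1. P = [[5]].
Insert 4: 4 bumps 5 from row 1; 5 starts row 2. P = [[4], [5]].
Insert 1: 1 bumps 4 from row 1; 4 bumps 5 from row 2; 5 starts row 3. P = [[1], [4], [5]].
Insert 2: appended to row 1. P = [[1, 2], [4], [5]].
Insert 3: appended to row 1. P = [[1, 2, 3], [4], [5]].

So P = [[1, 2, 3], [4], [5]].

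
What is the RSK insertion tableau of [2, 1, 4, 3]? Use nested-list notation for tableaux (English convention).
P = [[1, 3], [2, 4]]

Insert 2: appended to row 1. P = [[2]].
Insert 1: 1 bumps 2 from row 1; 2 starts row 2. P = [[1], [2]].
Insert 4: appended to row 1. P = [[1, 4], [2]].
Insert 3: 3 bumps 4 from row 1; 4 appends to row 2. P = [[1, 3], [2, 4]].

So P = [[1, 3], [2, 4]].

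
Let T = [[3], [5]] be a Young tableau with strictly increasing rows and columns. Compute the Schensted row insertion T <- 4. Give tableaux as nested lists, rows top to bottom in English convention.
[[3, 4], [5]]

4 is larger than every entry of row 1, so it is appended to row 1. The new tableau is [[3, 4], [5]].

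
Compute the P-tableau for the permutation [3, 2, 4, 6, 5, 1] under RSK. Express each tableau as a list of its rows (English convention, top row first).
Insert 3: appended to row 1. P = [[3]].
Insert 2: 2 bumps 3 from row 1; 3 starts row 2. P = [[2], [3]].
Insert 4: appended to row 1. P = [[2, 4], [3]].
Insert 6: appended to row 1. P = [[2, 4, 6], [3]].
Insert 5: 5 bumps 6 from row 1; 6 appends to row 2. P = [[2, 4, 5], [3, 6]].
Insert 1: 1 bumps 2 from row 1; 2 bumps 3 from row 2; 3 starts row 3. P = [[1, 4, 5], [2, 6], [3]].

So P = [[1, 4, 5], [2, 6], [3]].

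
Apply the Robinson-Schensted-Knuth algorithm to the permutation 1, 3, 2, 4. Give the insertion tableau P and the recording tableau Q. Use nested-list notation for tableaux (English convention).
Insert each entry of the permutation into P by Schensted row insertion, recording in Q the position of each new cell.

Insert 1: appended to row 1. P = [[1]], Q = [[1]].
Insert 3: appended to row 1. P = [[1, 3]], Q = [[1, 2]].
Insert 2: 2 bumps 3 from row 1; 3 starts row 2. P = [[1, 2], [3]], Q = [[1, 2], [3]].
Insert 4: appended to row 1. P = [[1, 2, 4], [3]], Q = [[1, 2, 4], [3]].

So P = [[1, 2, 4], [3]], Q = [[1, 2, 4], [3]].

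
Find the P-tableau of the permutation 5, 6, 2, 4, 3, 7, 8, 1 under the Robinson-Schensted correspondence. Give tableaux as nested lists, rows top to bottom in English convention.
P = [[1, 3, 7, 8], [2, 6], [4], [5]]

Insert 5: appended to row 1. P = [[5]].
Insert 6: appended to row 1. P = [[5, 6]].
Insert 2: 2 bumps 5 from row 1; 5 starts row 2. P = [[2, 6], [5]].
Insert 4: 4 bumps 6 from row 1; 6 appends to row 2. P = [[2, 4], [5, 6]].
Insert 3: 3 bumps 4 from row 1; 4 bumps 5 from row 2; 5 starts row 3. P = [[2, 3], [4, 6], [5]].
Insert 7: appended to row 1. P = [[2, 3, 7], [4, 6], [5]].
Insert 8: appended to row 1. P = [[2, 3, 7, 8], [4, 6], [5]].
Insert 1: 1 bumps 2 from row 1; 2 bumps 4 from row 2; 4 bumps 5 from row 3; 5 starts row 4. P = [[1, 3, 7, 8], [2, 6], [4], [5]].

So P = [[1, 3, 7, 8], [2, 6], [4], [5]].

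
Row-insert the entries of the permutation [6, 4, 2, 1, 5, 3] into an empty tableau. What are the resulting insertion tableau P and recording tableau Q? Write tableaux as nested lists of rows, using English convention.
Insert each entry of the permutation into P by Schensted row insertion, recording in Q the position of each new cell.

Insert 6: appended to row 1. P = [[6]].
Insert 4: 4 bumps 6 from row 1; 6 starts row 2. P = [[4], [6]].
Insert 2: 2 bumps 4 from row 1; 4 bumps 6 from row 2; 6 starts row 3. P = [[2], [4], [6]].
Insert 1: 1 bumps 2 from row 1; 2 bumps 4 from row 2; 4 bumps 6 from row 3; 6 starts row 4. P = [[1], [2], [4], [6]].
Insert 5: appended to row 1. P = [[1, 5], [2], [4], [6]].
Insert 3: 3 bumps 5 from row 1; 5 appends to row 2. P = [[1, 3], [2, 5], [4], [6]].

So P = [[1, 3], [2, 5], [4], [6]], Q = [[1, 5], [2, 6], [3], [4]].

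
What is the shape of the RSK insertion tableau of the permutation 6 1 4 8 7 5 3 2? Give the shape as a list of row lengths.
Row-insert each entry into an empty tableau.

After inserting 6: P = [[6]].
After inserting 1: P = [[1], [6]].
After inserting 4: P = [[1, 4], [6]].
After inserting 8: P = [[1, 4, 8], [6]].
After inserting 7: P = [[1, 4, 7], [6, 8]].
After inserting 5: P = [[1, 4, 5], [6, 7], [8]].
After inserting 3: P = [[1, 3, 5], [4, 7], [6], [8]].
After inserting 2: P = [[1, 2, 5], [3, 7], [4], [6], [8]].

The final insertion tableau P = [[1, 2, 5], [3, 7], [4], [6], [8]] has shape [3, 2, 1, 1, 1].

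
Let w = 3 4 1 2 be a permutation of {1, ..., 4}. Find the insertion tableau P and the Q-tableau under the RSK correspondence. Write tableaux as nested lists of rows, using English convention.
Insert each entry of the permutation into P by Schensted row insertion, recording in Q the position of each new cell.

Insert 3: appended to row 1. P = [[3]].
Insert 4: appended to row 1. P = [[3, 4]].
Insert 1: 1 bumps 3 from row 1; 3 starts row 2. P = [[1, 4], [3]].
Insert 2: 2 bumps 4 from row 1; 4 appends to row 2. P = [[1, 2], [3, 4]].

So P = [[1, 2], [3, 4]], Q = [[1, 2], [3, 4]].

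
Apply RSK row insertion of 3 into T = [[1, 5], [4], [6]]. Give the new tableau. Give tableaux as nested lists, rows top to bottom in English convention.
In row 1, 3 replaces 5 (the leftmost entry greater than 3); 5 is bumped to row 2. 5 is appended to row 2. The new tableau is [[1, 3], [4, 5], [6]].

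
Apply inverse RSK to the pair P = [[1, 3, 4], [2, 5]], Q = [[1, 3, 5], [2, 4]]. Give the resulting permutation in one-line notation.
Reverse the RSK construction: for i from n down to 1, find the cell of Q containing i, remove the entry at that cell from P, and reverse-bump it up through P; the value ejected from row 1 is w(i).

Step i=5: Q has 5 at row 1, column 3; remove that cell from P, ejecting 4. So w(5) = 4. P is now [[1, 3], [2, 5]].
Step i=4: Q has 4 at row 2, column 2; remove 5 from row 2 of P and reverse-bump: 5 enters row 1 and ejects 3. So w(4) = 3. P is now [[1, 5], [2]].
Step i=3: Q has 3 at row 1, column 2; remove that cell from P, ejecting 5. So w(3) = 5. P is now [[1], [2]].
Step i=2: Q has 2 at row 2, column 1; remove 2 from row 2 of P and reverse-bump: 2 enters row 1 and ejects 1. So w(2) = 1. P is now [[2]].
Step i=1: Q has 1 at row 1, column 1; remove that cell from P, ejecting 2. So w(1) = 2. P is now [].

So w = 2 1 5 3 4.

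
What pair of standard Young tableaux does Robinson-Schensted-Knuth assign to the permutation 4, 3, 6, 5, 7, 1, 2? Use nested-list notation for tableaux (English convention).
P = [[1, 2, 7], [3, 5], [4, 6]], Q = [[1, 3, 5], [2, 4], [6, 7]]

Insert each entry of the permutation into P by Schensted row insertion, recording in Q the position of each new cell.

Insert 4: appended to row 1. P = [[4]].
Insert 3: 3 bumps 4 from row 1; 4 starts row 2. P = [[3], [4]].
Insert 6: appended to row 1. P = [[3, 6], [4]].
Insert 5: 5 bumps 6 from row 1; 6 appends to row 2. P = [[3, 5], [4, 6]].
Insert 7: appended to row 1. P = [[3, 5, 7], [4, 6]].
Insert 1: 1 bumps 3 from row 1; 3 bumps 4 from row 2; 4 starts row 3. P = [[1, 5, 7], [3, 6], [4]].
Insert 2: 2 bumps 5 from row 1; 5 bumps 6 from row 2; 6 appends to row 3. P = [[1, 2, 7], [3, 5], [4, 6]].

So P = [[1, 2, 7], [3, 5], [4, 6]], Q = [[1, 3, 5], [2, 4], [6, 7]].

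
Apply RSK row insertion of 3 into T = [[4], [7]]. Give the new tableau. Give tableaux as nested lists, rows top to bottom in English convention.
In row 1, 3 replaces 4 (the leftmost entry greater than 3); 4 is bumped to row 2. In row 2, 4 replaces 7 (the leftmost entry greater than 4); 7 is bumped to row 3. 7 starts a new row 3. The new tableau is [[3], [4], [7]].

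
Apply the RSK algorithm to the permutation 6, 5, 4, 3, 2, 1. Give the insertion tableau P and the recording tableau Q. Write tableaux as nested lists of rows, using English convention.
P = [[1], [2], [3], [4], [5], [6]], Q = [[1], [2], [3], [4], [5], [6]]

Insert each entry of the permutation into P by Schensted row insertion, recording in Q the position of each new cell.

Insert 6: appended to row 1. P = [[6]].
Insert 5: 5 bumps 6 from row 1; 6 starts row 2. P = [[5], [6]].
Insert 4: 4 bumps 5 from row 1; 5 bumps 6 from row 2; 6 starts row 3. P = [[4], [5], [6]].
Insert 3: 3 bumps 4 from row 1; 4 bumps 5 from row 2; 5 bumps 6 from row 3; 6 starts row 4. P = [[3], [4], [5], [6]].
Insert 2: 2 bumps 3 from row 1; 3 bumps 4 from row 2; 4 bumps 5 from row 3; 5 bumps 6 from row 4; 6 starts row 5. P = [[2], [3], [4], [5], [6]].
Insert 1: 1 bumps 2 from row 1; 2 bumps 3 from row 2; 3 bumps 4 from row 3; 4 bumps 5 from row 4; 5 bumps 6 from row 5; 6 starts row 6. P = [[1], [2], [3], [4], [5], [6]].

So P = [[1], [2], [3], [4], [5], [6]], Q = [[1], [2], [3], [4], [5], [6]].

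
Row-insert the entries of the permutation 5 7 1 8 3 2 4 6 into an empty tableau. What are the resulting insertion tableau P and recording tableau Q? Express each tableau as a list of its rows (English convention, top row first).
Insert each entry of the permutation into P by Schensted row insertion, recording in Q the position of each new cell.

Insert 5: appended to row 1. P = [[5]].
Insert 7: appended to row 1. P = [[5, 7]].
Insert 1: 1 bumps 5 from row 1; 5 starts row 2. P = [[1, 7], [5]].
Insert 8: appended to row 1. P = [[1, 7, 8], [5]].
Insert 3: 3 bumps 7 from row 1; 7 appends to row 2. P = [[1, 3, 8], [5, 7]].
Insert 2: 2 bumps 3 from row 1; 3 bumps 5 from row 2; 5 starts row 3. P = [[1, 2, 8], [3, 7], [5]].
Insert 4: 4 bumps 8 from row 1; 8 appends to row 2. P = [[1, 2, 4], [3, 7, 8], [5]].
Insert 6: appended to row 1. P = [[1, 2, 4, 6], [3, 7, 8], [5]].

So P = [[1, 2, 4, 6], [3, 7, 8], [5]], Q = [[1, 2, 4, 8], [3, 5, 7], [6]].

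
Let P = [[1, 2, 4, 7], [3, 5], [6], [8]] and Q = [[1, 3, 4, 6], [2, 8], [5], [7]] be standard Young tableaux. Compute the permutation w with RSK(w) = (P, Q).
Reverse the RSK construction: for i from n down to 1, find the cell of Q containing i, remove the entry at that cell from P, and reverse-bump it up through P; the value ejected from row 1 is w(i).

Step i=8: Q has 8 at row 2, column 2; remove 5 from row 2 of P and reverse-bump: 5 enters row 1 and ejects 4. So w(8) = 4. P is now [[1, 2, 5, 7], [3], [6], [8]].
Step i=7: Q has 7 at row 4, column 1; remove 8 from row 4 of P and reverse-bump: 8 enters row 3 and ejects 6; 6 enters row 2 and ejects 3; 3 enters row 1 and ejects 2. So w(7) = 2. P is now [[1, 3, 5, 7], [6], [8]].
Step i=6: Q has 6 at row 1, column 4; remove that cell from P, ejecting 7. So w(6) = 7. P is now [[1, 3, 5], [6], [8]].
Step i=5: Q has 5 at row 3, column 1; remove 8 from row 3 of P and reverse-bump: 8 enters row 2 and ejects 6; 6 enters row 1 and ejects 5. So w(5) = 5. P is now [[1, 3, 6], [8]].
Step i=4: Q has 4 at row 1, column 3; remove that cell from P, ejecting 6. So w(4) = 6. P is now [[1, 3], [8]].
Step i=3: Q has 3 at row 1, column 2; remove that cell from P, ejecting 3. So w(3) = 3. P is now [[1], [8]].
Step i=2: Q has 2 at row 2, column 1; remove 8 from row 2 of P and reverse-bump: 8 enters row 1 and ejects 1. So w(2) = 1. P is now [[8]].
Step i=1: Q has 1 at row 1, column 1; remove that cell from P, ejecting 8. So w(1) = 8. P is now [].

So w = 8 1 3 6 5 7 2 4.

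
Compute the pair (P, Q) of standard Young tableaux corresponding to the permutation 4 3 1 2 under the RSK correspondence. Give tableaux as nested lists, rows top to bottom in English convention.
Insert each entry of the permutation into P by Schensted row insertion, recording in Q the position of each new cell.

Insert 4: appended to row 1. P = [[4]], Q = [[1]].
Insert 3: 3 bumps 4 from row 1; 4 starts row 2. P = [[3], [4]], Q = [[1], [2]].
Insert 1: 1 bumps 3 from row 1; 3 bumps 4 from row 2; 4 starts row 3. P = [[1], [3], [4]], Q = [[1], [2], [3]].
Insert 2: appended to row 1. P = [[1, 2], [3], [4]], Q = [[1, 4], [2], [3]].

So P = [[1, 2], [3], [4]], Q = [[1, 4], [2], [3]].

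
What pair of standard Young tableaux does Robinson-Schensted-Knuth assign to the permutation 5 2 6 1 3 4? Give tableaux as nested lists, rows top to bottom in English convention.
Insert each entry of the permutation into P by Schensted row insertion, recording in Q the position of each new cell.

Insert 5: appended to row 1. P = [[5]], Q = [[1]].
Insert 2: 2 bumps 5 from row 1; 5 starts row 2. P = [[2], [5]], Q = [[1], [2]].
Insert 6: appended to row 1. P = [[2, 6], [5]], Q = [[1, 3], [2]].
Insert 1: 1 bumps 2 from row 1; 2 bumps 5 from row 2; 5 starts row 3. P = [[1, 6], [2], [5]], Q = [[1, 3], [2], [4]].
Insert 3: 3 bumps 6 from row 1; 6 appends to row 2. P = [[1, 3], [2, 6], [5]], Q = [[1, 3], [2, 5], [4]].
Insert 4: appended to row 1. P = [[1, 3, 4], [2, 6], [5]], Q = [[1, 3, 6], [2, 5], [4]].

So P = [[1, 3, 4], [2, 6], [5]], Q = [[1, 3, 6], [2, 5], [4]].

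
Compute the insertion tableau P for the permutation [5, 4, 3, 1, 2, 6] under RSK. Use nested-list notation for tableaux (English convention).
Insert 5: appended to row 1. P = [[5]].
Insert 4: 4 bumps 5 from row 1; 5 starts row 2. P = [[4], [5]].
Insert 3: 3 bumps 4 from row 1; 4 bumps 5 from row 2; 5 starts row 3. P = [[3], [4], [5]].
Insert 1: 1 bumps 3 from row 1; 3 bumps 4 from row 2; 4 bumps 5 from row 3; 5 starts row 4. P = [[1], [3], [4], [5]].
Insert 2: appended to row 1. P = [[1, 2], [3], [4], [5]].
Insert 6: appended to row 1. P = [[1, 2, 6], [3], [4], [5]].

So P = [[1, 2, 6], [3], [4], [5]].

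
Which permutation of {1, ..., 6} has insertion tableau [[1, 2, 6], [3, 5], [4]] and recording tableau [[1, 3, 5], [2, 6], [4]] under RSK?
Reverse RSK: for i = n, n-1, ..., 1, locate i in Q, remove the corresponding corner cell from P, and reverse-bump its entry up through P; the value ejected from row 1 is w(i).

So w = 4 3 5 1 6 2.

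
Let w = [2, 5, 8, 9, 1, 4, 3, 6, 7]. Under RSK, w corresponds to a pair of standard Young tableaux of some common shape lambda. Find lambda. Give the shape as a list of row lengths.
Row-insert each entry into an empty tableau.

After inserting 2: P = [[2]].
After inserting 5: P = [[2, 5]].
After inserting 8: P = [[2, 5, 8]].
After inserting 9: P = [[2, 5, 8, 9]].
After inserting 1: P = [[1, 5, 8, 9], [2]].
After inserting 4: P = [[1, 4, 8, 9], [2, 5]].
After inserting 3: P = [[1, 3, 8, 9], [2, 4], [5]].
After inserting 6: P = [[1, 3, 6, 9], [2, 4, 8], [5]].
After inserting 7: P = [[1, 3, 6, 7], [2, 4, 8, 9], [5]].

The final insertion tableau P = [[1, 3, 6, 7], [2, 4, 8, 9], [5]] has shape [4, 4, 1].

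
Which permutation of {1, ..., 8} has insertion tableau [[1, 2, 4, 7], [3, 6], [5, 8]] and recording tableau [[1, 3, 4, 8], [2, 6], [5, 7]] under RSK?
5 1 3 8 2 6 4 7

Reverse the RSK construction: for i from n down to 1, find the cell of Q containing i, remove the entry at that cell from P, and reverse-bump it up through P; the value ejected from row 1 is w(i).

Step i=8: Q has 8 at row 1, column 4; remove that cell from P, ejecting 7. So w(8) = 7. P is now [[1, 2, 4], [3, 6], [5, 8]].
Step i=7: Q has 7 at row 3, column 2; remove 8 from row 3 of P and reverse-bump: 8 enters row 2 and ejects 6; 6 enters row 1 and ejects 4. So w(7) = 4. P is now [[1, 2, 6], [3, 8], [5]].
Step i=6: Q has 6 at row 2, column 2; remove 8 from row 2 of P and reverse-bump: 8 enters row 1 and ejects 6. So w(6) = 6. P is now [[1, 2, 8], [3], [5]].
Step i=5: Q has 5 at row 3, column 1; remove 5 from row 3 of P and reverse-bump: 5 enters row 2 and ejects 3; 3 enters row 1 and ejects 2. So w(5) = 2. P is now [[1, 3, 8], [5]].
Step i=4: Q has 4 at row 1, column 3; remove that cell from P, ejecting 8. So w(4) = 8. P is now [[1, 3], [5]].
Step i=3: Q has 3 at row 1, column 2; remove that cell from P, ejecting 3. So w(3) = 3. P is now [[1], [5]].
Step i=2: Q has 2 at row 2, column 1; remove 5 from row 2 of P and reverse-bump: 5 enters row 1 and ejects 1. So w(2) = 1. P is now [[5]].
Step i=1: Q has 1 at row 1, column 1; remove that cell from P, ejecting 5. So w(1) = 5. P is now [].

So w = 5 1 3 8 2 6 4 7.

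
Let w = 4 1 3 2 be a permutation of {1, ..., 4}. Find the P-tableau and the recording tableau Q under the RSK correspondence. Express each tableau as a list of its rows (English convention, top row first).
Insert each entry of the permutation into P by Schensted row insertion, recording in Q the position of each new cell.

Insert 4: appended to row 1. P = [[4]], Q = [[1]].
Insert 1: 1 bumps 4 from row 1; 4 starts row 2. P = [[1], [4]], Q = [[1], [2]].
Insert 3: appended to row 1. P = [[1, 3], [4]], Q = [[1, 3], [2]].
Insert 2: 2 bumps 3 from row 1; 3 bumps 4 from row 2; 4 starts row 3. P = [[1, 2], [3], [4]], Q = [[1, 3], [2], [4]].

So P = [[1, 2], [3], [4]], Q = [[1, 3], [2], [4]].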